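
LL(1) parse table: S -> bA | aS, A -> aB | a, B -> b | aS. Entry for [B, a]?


For [B, a]: 'a' ∈ FIRST(aS)
Entry: B -> aS


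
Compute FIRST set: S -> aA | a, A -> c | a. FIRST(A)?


Per alternative of A: FIRST(c) = {c}; FIRST(a) = {a}
FIRST(A) = {a, c}


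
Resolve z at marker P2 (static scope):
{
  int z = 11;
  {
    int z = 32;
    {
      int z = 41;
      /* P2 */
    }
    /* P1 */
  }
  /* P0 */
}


z declared in the same block as P2
z = 41


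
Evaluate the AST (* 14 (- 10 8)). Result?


Evaluate inner: (- 10 8) = 2
Evaluate root: (* 14 2) = 28
Result: 28


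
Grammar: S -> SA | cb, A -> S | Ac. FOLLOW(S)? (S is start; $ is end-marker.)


$ ∈ FOLLOW(S). For each A -> αBβ: add FIRST(β)\{ε} to FOLLOW(B); if β nullable, add FOLLOW(A).
FOLLOW(S) = {$, c}


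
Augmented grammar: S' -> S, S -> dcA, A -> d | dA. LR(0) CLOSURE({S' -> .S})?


Start: S' -> .S
For each item with dot before a nonterminal B, add B -> .γ for every B-production
Closure: [S' -> .S, S -> .dcA]


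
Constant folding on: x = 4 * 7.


4 * 7 = 28 at compile time
Optimized: x = 28


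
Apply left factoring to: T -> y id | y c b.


Common prefix: 'y'
Factored: T -> y T', T' -> id | c b


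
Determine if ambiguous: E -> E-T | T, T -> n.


precedence layered via separate nonterminal T: deterministic
Unambiguous


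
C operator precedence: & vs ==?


'==' is equality (level 6); '&' is bitwise AND (level 5)
Higher level binds tighter
'==' has higher precedence than '&'


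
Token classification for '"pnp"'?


Pattern: double-quoted sequence
Type: STRING_LITERAL


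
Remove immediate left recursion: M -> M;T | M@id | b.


Left-recursive alternatives: M;T, M@id; non-recursive: b
Introduce M': M -> bM', M' -> ;TM' | @idM' | ε


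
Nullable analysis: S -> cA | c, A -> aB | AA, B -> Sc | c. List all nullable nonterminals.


A nonterminal is nullable iff some alternative derives ε (directly, or every symbol in it is nullable)
Nullable: {}


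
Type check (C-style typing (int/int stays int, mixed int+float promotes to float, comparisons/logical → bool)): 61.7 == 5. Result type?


Operand types: float == int
Rule: comparison yields bool
Result type: bool


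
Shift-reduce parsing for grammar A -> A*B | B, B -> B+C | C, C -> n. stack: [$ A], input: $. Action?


start symbol A on stack, input exhausted
Action: accept


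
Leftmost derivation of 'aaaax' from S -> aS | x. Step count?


Derivation: S => aS => aaS => aaaS => aaaaS => aaaax
Steps: 5


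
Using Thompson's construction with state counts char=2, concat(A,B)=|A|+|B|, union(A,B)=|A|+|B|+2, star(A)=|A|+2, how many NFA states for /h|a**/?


Syntax tree has 2 char leaf(s), 1 union(s), 2 star(s)
chars contribute 2×2 = 4; each union adds +2; each star adds +2
Total: 4 + 2 + 4 = 10 states


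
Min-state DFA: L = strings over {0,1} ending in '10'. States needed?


Track the longest suffix of input matching a prefix of '10': 3 classes (prefixes of length 0..2)
Minimal DFA: 3 states


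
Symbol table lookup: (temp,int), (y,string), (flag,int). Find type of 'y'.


Lookup 'y' → type string


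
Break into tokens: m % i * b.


Scan left to right, longest-match per lexeme
Tokens: ID(m), OP(%), ID(i), OP(*), ID(b)


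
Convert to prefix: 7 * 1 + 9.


left-to-right (same/higher precedence on left): tree is (+ (* 7 1) 9)
Prefix: + * 7 1 9


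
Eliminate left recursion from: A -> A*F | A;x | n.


Left-recursive alternatives: A*F, A;x; non-recursive: n
Introduce A': A -> nA', A' -> *FA' | ;xA' | ε


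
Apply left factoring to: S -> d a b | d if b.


Common prefix: 'd'
Factored: S -> d S', S' -> a b | if b


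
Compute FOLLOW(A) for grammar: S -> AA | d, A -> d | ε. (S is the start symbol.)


$ ∈ FOLLOW(S). For each A -> αBβ: add FIRST(β)\{ε} to FOLLOW(B); if β nullable, add FOLLOW(A).
FOLLOW(A) = {$, d}


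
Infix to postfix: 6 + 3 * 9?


* has higher precedence, evaluate 3*9 first
Postfix: 6 3 9 * +


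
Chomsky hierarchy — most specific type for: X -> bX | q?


Right-linear: every RHS is a terminal or a terminal followed by one nonterminal
Classification: Type 3 (Regular)


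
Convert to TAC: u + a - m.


Break into single-operator statements:
t1 = u + a
t2 = t1 - m


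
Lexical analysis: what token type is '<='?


Pattern: operator symbol
Type: OPERATOR


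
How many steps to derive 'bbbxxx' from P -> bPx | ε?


Derivation: P => bPx => bbPxx => bbbPxxx => bbbxxx
Steps: 4


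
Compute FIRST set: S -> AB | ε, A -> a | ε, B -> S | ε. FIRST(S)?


Per alternative of S: FIRST(AB) = {a, ε}; FIRST(ε) = {ε}
FIRST(S) = {a, ε}


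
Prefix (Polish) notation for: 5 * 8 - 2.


left-to-right (same/higher precedence on left): tree is (- (* 5 8) 2)
Prefix: - * 5 8 2


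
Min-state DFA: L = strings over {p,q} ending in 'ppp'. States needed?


Track the longest suffix of input matching a prefix of 'ppp': 4 classes (prefixes of length 0..3)
Minimal DFA: 4 states


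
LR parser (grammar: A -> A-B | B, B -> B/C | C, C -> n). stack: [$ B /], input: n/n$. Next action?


no handle; shift 'n'
Action: shift


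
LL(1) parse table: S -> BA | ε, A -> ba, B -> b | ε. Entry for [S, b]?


For [S, b]: 'b' ∈ FIRST(BA)
Entry: S -> BA


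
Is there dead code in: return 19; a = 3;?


statement follows a return and is unreachable
Dead: 'a = 3'


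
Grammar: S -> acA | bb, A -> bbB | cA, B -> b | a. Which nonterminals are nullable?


A nonterminal is nullable iff some alternative derives ε (directly, or every symbol in it is nullable)
Nullable: {}


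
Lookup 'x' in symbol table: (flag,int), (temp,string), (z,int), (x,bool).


Lookup 'x' → type bool


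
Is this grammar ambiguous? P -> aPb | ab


balanced a^n…b^n: each string has a unique parse
Unambiguous


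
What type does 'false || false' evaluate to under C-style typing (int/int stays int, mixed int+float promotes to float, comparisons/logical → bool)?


Operand types: bool || bool
Rule: logical operators take bool operands and yield bool
Result type: bool


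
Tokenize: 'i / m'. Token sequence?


Scan left to right, longest-match per lexeme
Tokens: ID(i), OP(/), ID(m)


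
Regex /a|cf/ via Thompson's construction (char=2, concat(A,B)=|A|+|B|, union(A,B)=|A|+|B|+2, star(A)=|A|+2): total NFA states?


Syntax tree has 3 char leaf(s), 1 union(s), 0 star(s)
chars contribute 3×2 = 6; each union adds +2; each star adds +2
Total: 6 + 2 + 0 = 8 states


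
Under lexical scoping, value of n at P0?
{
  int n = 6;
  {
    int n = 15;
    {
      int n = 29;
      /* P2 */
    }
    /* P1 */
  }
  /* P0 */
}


n declared in the same block as P0
n = 6


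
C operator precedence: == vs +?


'+' is additive (level 9); '==' is equality (level 6)
Higher level binds tighter
'+' has higher precedence than '=='


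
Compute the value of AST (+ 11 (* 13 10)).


Evaluate inner: (* 13 10) = 130
Evaluate root: (+ 11 130) = 141
Result: 141


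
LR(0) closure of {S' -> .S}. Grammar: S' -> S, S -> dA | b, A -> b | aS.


Start: S' -> .S
For each item with dot before a nonterminal B, add B -> .γ for every B-production
Closure: [S' -> .S, S -> .dA, S -> .b]


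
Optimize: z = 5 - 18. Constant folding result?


5 - 18 = -13 at compile time
Optimized: z = -13


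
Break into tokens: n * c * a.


Scan left to right, longest-match per lexeme
Tokens: ID(n), OP(*), ID(c), OP(*), ID(a)


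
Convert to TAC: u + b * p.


Break into single-operator statements:
t1 = b * p
t2 = u + t1


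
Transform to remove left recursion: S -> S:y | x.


Left-recursive alternatives: S:y; non-recursive: x
Introduce S': S -> xS', S' -> :yS' | ε


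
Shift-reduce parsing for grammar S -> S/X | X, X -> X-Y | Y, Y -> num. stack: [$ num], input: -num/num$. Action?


'num' on top is the handle for Y -> num
Action: reduce (Y -> num)


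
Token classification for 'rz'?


Pattern: letter/underscore followed by alphanumerics, not a keyword
Type: IDENTIFIER


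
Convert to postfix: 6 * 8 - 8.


Left to right (same or higher precedence on left)
Postfix: 6 8 * 8 -


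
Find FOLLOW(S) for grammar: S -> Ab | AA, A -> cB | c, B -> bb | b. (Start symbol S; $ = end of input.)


$ ∈ FOLLOW(S). For each A -> αBβ: add FIRST(β)\{ε} to FOLLOW(B); if β nullable, add FOLLOW(A).
FOLLOW(S) = {$}


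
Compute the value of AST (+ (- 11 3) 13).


Evaluate inner: (- 11 3) = 8
Evaluate root: (+ 8 13) = 21
Result: 21


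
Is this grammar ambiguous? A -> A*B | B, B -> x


precedence layered via separate nonterminal B: deterministic
Unambiguous


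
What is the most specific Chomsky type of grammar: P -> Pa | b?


Left-linear: every RHS is a terminal or one nonterminal followed by a terminal
Classification: Type 3 (Regular)


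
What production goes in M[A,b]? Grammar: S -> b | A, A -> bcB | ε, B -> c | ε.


For [A, b]: 'b' ∈ FIRST(bcB)
Entry: A -> bcB


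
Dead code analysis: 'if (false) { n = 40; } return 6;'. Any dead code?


condition is constant false, so the whole block is unreachable
Dead: 'if (false) { n = 40; }'


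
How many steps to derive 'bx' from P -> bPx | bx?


Derivation: P => bx
Steps: 1


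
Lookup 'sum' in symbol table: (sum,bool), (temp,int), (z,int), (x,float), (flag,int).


Lookup 'sum' → type bool


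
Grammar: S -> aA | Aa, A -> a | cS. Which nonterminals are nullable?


A nonterminal is nullable iff some alternative derives ε (directly, or every symbol in it is nullable)
Nullable: {}


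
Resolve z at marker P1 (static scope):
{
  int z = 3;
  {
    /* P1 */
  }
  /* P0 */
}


P1's block does not declare z; resolves to the enclosing declaration at depth 0
z = 3


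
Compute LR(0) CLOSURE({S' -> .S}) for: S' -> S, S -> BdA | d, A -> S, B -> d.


Start: S' -> .S
For each item with dot before a nonterminal B, add B -> .γ for every B-production
Closure: [S' -> .S, S -> .BdA, S -> .d, B -> .d]


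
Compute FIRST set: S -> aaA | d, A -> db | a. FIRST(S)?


Per alternative of S: FIRST(aaA) = {a}; FIRST(d) = {d}
FIRST(S) = {a, d}


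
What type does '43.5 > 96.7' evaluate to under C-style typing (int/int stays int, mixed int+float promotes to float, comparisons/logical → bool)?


Operand types: float > float
Rule: comparison yields bool
Result type: bool


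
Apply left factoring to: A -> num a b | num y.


Common prefix: 'num'
Factored: A -> num A', A' -> a b | y


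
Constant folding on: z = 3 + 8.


3 + 8 = 11 at compile time
Optimized: z = 11


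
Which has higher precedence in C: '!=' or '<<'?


'<<' is shift (level 8); '!=' is equality (level 6)
Higher level binds tighter
'<<' has higher precedence than '!='


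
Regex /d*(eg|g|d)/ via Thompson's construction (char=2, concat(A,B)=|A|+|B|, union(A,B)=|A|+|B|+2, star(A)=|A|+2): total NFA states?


Syntax tree has 5 char leaf(s), 2 union(s), 1 star(s)
chars contribute 5×2 = 10; each union adds +2; each star adds +2
Total: 10 + 4 + 2 = 16 states


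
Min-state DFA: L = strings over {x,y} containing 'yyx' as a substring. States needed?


KMP-style automaton: 3 progress states + 1 absorbing accept = 4
Minimal DFA: 4 states


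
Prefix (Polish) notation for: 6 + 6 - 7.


left-to-right (same/higher precedence on left): tree is (- (+ 6 6) 7)
Prefix: - + 6 6 7


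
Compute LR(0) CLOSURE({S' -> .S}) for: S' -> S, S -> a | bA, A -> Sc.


Start: S' -> .S
For each item with dot before a nonterminal B, add B -> .γ for every B-production
Closure: [S' -> .S, S -> .a, S -> .bA]


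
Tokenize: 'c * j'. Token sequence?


Scan left to right, longest-match per lexeme
Tokens: ID(c), OP(*), ID(j)


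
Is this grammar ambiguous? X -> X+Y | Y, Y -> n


precedence layered via separate nonterminal Y: deterministic
Unambiguous


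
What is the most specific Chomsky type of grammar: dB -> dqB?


LHS has context (more than one symbol) and |LHS| ≤ |RHS|
Classification: Type 1 (Context-Sensitive)


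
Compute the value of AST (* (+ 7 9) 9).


Evaluate inner: (+ 7 9) = 16
Evaluate root: (* 16 9) = 144
Result: 144


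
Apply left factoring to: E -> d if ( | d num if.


Common prefix: 'd'
Factored: E -> d E', E' -> if ( | num if


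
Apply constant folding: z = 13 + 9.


13 + 9 = 22 at compile time
Optimized: z = 22


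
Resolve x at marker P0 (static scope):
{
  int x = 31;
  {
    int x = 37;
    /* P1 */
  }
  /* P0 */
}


x declared in the same block as P0
x = 31


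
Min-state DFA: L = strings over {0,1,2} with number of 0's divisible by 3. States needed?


Track (count of 0) mod 3: states 0..2, accept at 0
Minimal DFA: 3 states


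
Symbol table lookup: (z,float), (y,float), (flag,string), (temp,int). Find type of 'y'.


Lookup 'y' → type float


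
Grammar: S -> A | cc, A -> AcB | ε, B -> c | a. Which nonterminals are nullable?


A nonterminal is nullable iff some alternative derives ε (directly, or every symbol in it is nullable)
Nullable: {A, S}


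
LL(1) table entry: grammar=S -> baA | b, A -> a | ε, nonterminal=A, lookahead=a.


For [A, a]: 'a' ∈ FIRST(a)
Entry: A -> a


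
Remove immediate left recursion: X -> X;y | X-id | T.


Left-recursive alternatives: X;y, X-id; non-recursive: T
Introduce X': X -> TX', X' -> ;yX' | -idX' | ε


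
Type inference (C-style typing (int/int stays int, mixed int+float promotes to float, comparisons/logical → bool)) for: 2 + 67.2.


Operand types: int + float
Rule: mixed int/float promotes to float; int/int stays int
Result type: float


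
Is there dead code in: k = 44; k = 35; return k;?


first assignment to k is overwritten before any read
Dead: 'k = 44'


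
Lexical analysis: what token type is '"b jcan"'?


Pattern: double-quoted sequence
Type: STRING_LITERAL


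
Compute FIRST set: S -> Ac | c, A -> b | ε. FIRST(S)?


Per alternative of S: FIRST(Ac) = {b, c}; FIRST(c) = {c}
FIRST(S) = {b, c}


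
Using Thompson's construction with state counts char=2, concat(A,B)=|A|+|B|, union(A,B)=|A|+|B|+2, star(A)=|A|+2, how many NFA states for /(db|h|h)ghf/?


Syntax tree has 7 char leaf(s), 2 union(s), 0 star(s)
chars contribute 7×2 = 14; each union adds +2; each star adds +2
Total: 14 + 4 + 0 = 18 states


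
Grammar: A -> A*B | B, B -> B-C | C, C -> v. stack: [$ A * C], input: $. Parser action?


'C' (not preceded by B-) is the handle for B -> C
Action: reduce (B -> C)


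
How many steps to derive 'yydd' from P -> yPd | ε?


Derivation: P => yPd => yyPdd => yydd
Steps: 3


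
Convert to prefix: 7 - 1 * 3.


'*' binds tighter: tree is (- 7 (* 1 3))
Prefix: - 7 * 1 3


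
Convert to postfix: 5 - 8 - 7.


Left to right (same or higher precedence on left)
Postfix: 5 8 - 7 -


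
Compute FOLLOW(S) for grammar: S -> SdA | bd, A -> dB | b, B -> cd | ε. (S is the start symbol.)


$ ∈ FOLLOW(S). For each A -> αBβ: add FIRST(β)\{ε} to FOLLOW(B); if β nullable, add FOLLOW(A).
FOLLOW(S) = {$, d}


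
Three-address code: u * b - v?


Break into single-operator statements:
t1 = u * b
t2 = t1 - v


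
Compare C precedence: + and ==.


'+' is additive (level 9); '==' is equality (level 6)
Higher level binds tighter
'+' has higher precedence than '=='


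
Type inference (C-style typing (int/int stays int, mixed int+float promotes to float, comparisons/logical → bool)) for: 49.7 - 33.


Operand types: float - int
Rule: mixed int/float promotes to float; int/int stays int
Result type: float


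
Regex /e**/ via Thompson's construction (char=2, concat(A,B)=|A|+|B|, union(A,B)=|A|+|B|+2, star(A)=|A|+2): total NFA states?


Syntax tree has 1 char leaf(s), 0 union(s), 2 star(s)
chars contribute 1×2 = 2; each union adds +2; each star adds +2
Total: 2 + 0 + 4 = 6 states


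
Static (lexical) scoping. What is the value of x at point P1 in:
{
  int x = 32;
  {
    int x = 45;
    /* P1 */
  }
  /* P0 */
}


x declared in the same block as P1
x = 45


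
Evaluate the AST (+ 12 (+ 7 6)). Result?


Evaluate inner: (+ 7 6) = 13
Evaluate root: (+ 12 13) = 25
Result: 25


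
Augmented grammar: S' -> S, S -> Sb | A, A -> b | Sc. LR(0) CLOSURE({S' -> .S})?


Start: S' -> .S
For each item with dot before a nonterminal B, add B -> .γ for every B-production
Closure: [S' -> .S, S -> .Sb, S -> .A, A -> .b, A -> .Sc]


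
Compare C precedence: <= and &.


'<=' is relational (level 7); '&' is bitwise AND (level 5)
Higher level binds tighter
'<=' has higher precedence than '&'


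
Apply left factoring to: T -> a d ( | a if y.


Common prefix: 'a'
Factored: T -> a T', T' -> d ( | if y


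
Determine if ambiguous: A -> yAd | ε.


balanced y^n…d^n: each string has a unique parse
Unambiguous


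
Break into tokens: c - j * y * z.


Scan left to right, longest-match per lexeme
Tokens: ID(c), OP(-), ID(j), OP(*), ID(y), OP(*), ID(z)


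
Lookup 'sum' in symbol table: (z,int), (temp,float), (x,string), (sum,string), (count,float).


Lookup 'sum' → type string


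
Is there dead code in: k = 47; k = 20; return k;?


first assignment to k is overwritten before any read
Dead: 'k = 47'


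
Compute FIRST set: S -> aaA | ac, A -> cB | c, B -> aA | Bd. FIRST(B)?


Per alternative of B: FIRST(aA) = {a}; FIRST(Bd) = {a}
FIRST(B) = {a}


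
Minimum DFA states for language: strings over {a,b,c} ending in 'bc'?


Track the longest suffix of input matching a prefix of 'bc': 3 classes (prefixes of length 0..2)
Minimal DFA: 3 states


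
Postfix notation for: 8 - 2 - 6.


Left to right (same or higher precedence on left)
Postfix: 8 2 - 6 -


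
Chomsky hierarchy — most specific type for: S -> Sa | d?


Left-linear: every RHS is a terminal or one nonterminal followed by a terminal
Classification: Type 3 (Regular)


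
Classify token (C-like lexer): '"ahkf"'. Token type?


Pattern: double-quoted sequence
Type: STRING_LITERAL


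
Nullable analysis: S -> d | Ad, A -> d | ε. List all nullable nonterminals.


A nonterminal is nullable iff some alternative derives ε (directly, or every symbol in it is nullable)
Nullable: {A}


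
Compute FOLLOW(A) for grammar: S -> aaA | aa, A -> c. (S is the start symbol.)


$ ∈ FOLLOW(S). For each A -> αBβ: add FIRST(β)\{ε} to FOLLOW(B); if β nullable, add FOLLOW(A).
FOLLOW(A) = {$}


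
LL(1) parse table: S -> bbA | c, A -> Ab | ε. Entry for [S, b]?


For [S, b]: 'b' ∈ FIRST(bbA)
Entry: S -> bbA


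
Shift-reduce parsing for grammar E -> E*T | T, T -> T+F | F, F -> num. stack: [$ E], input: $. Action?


start symbol E on stack, input exhausted
Action: accept


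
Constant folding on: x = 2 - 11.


2 - 11 = -9 at compile time
Optimized: x = -9


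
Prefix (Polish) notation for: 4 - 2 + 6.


left-to-right (same/higher precedence on left): tree is (+ (- 4 2) 6)
Prefix: + - 4 2 6


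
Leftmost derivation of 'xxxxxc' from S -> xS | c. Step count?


Derivation: S => xS => xxS => xxxS => xxxxS => xxxxxS => xxxxxc
Steps: 6


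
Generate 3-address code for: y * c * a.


Break into single-operator statements:
t1 = y * c
t2 = t1 * a


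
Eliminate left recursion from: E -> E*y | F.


Left-recursive alternatives: E*y; non-recursive: F
Introduce E': E -> FE', E' -> *yE' | ε


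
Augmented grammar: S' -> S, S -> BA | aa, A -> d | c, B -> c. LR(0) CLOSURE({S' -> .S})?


Start: S' -> .S
For each item with dot before a nonterminal B, add B -> .γ for every B-production
Closure: [S' -> .S, S -> .BA, S -> .aa, B -> .c]


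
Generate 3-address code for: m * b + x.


Break into single-operator statements:
t1 = m * b
t2 = t1 + x


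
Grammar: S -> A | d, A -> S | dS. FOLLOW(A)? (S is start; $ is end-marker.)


$ ∈ FOLLOW(S). For each A -> αBβ: add FIRST(β)\{ε} to FOLLOW(B); if β nullable, add FOLLOW(A).
FOLLOW(A) = {$}


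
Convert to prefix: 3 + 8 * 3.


'*' binds tighter: tree is (+ 3 (* 8 3))
Prefix: + 3 * 8 3


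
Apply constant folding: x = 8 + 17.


8 + 17 = 25 at compile time
Optimized: x = 25


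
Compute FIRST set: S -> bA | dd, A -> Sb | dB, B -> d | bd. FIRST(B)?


Per alternative of B: FIRST(d) = {d}; FIRST(bd) = {b}
FIRST(B) = {b, d}


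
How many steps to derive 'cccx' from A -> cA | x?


Derivation: A => cA => ccA => cccA => cccx
Steps: 4


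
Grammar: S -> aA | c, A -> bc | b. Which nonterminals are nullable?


A nonterminal is nullable iff some alternative derives ε (directly, or every symbol in it is nullable)
Nullable: {}


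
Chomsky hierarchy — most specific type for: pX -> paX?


LHS has context (more than one symbol) and |LHS| ≤ |RHS|
Classification: Type 1 (Context-Sensitive)


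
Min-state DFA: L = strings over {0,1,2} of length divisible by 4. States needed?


Track length mod 4: states 0..3, accept at 0
Minimal DFA: 4 states


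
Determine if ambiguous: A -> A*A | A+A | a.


'a*a+a' has two parse trees (no precedence encoded between * and +)
Ambiguous


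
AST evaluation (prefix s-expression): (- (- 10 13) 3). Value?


Evaluate inner: (- 10 13) = -3
Evaluate root: (- -3 3) = -6
Result: -6


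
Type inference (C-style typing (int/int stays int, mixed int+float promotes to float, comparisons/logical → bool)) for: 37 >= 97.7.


Operand types: int >= float
Rule: comparison yields bool
Result type: bool


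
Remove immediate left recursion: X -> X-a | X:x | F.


Left-recursive alternatives: X-a, X:x; non-recursive: F
Introduce X': X -> FX', X' -> -aX' | :xX' | ε


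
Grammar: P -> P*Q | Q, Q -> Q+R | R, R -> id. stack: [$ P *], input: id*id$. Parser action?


no handle ('P*' is not any RHS); shift 'id'
Action: shift


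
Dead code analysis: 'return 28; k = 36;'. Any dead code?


statement follows a return and is unreachable
Dead: 'k = 36'


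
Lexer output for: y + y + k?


Scan left to right, longest-match per lexeme
Tokens: ID(y), OP(+), ID(y), OP(+), ID(k)


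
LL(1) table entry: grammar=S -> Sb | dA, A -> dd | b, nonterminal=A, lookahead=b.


For [A, b]: 'b' ∈ FIRST(b)
Entry: A -> b


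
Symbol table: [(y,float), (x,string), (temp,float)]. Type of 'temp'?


Lookup 'temp' → type float


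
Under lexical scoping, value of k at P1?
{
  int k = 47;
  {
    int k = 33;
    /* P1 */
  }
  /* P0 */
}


k declared in the same block as P1
k = 33


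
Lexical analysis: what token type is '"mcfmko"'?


Pattern: double-quoted sequence
Type: STRING_LITERAL


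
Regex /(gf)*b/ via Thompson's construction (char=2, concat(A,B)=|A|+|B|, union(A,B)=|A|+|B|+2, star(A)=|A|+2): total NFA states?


Syntax tree has 3 char leaf(s), 0 union(s), 1 star(s)
chars contribute 3×2 = 6; each union adds +2; each star adds +2
Total: 6 + 0 + 2 = 8 states


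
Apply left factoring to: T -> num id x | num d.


Common prefix: 'num'
Factored: T -> num T', T' -> id x | d


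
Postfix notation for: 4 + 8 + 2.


Left to right (same or higher precedence on left)
Postfix: 4 8 + 2 +


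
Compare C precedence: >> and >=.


'>>' is shift (level 8); '>=' is relational (level 7)
Higher level binds tighter
'>>' has higher precedence than '>='


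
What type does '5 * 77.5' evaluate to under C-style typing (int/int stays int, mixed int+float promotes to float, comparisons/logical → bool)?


Operand types: int * float
Rule: mixed int/float promotes to float; int/int stays int
Result type: float


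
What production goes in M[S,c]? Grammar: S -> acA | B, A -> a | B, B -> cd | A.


For [S, c]: 'c' ∈ FIRST(B)
Entry: S -> B


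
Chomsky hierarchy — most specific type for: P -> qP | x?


Right-linear: every RHS is a terminal or a terminal followed by one nonterminal
Classification: Type 3 (Regular)


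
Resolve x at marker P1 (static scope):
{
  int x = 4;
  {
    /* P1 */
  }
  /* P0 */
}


P1's block does not declare x; resolves to the enclosing declaration at depth 0
x = 4


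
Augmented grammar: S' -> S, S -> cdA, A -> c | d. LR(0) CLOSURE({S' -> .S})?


Start: S' -> .S
For each item with dot before a nonterminal B, add B -> .γ for every B-production
Closure: [S' -> .S, S -> .cdA]


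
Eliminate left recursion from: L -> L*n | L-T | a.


Left-recursive alternatives: L*n, L-T; non-recursive: a
Introduce L': L -> aL', L' -> *nL' | -TL' | ε


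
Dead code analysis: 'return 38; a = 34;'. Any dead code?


statement follows a return and is unreachable
Dead: 'a = 34'


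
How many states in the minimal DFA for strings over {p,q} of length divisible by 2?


Track length mod 2: states 0..1, accept at 0
Minimal DFA: 2 states


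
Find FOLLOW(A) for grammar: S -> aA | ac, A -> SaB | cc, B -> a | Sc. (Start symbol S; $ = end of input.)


$ ∈ FOLLOW(S). For each A -> αBβ: add FIRST(β)\{ε} to FOLLOW(B); if β nullable, add FOLLOW(A).
FOLLOW(A) = {$, a, c}


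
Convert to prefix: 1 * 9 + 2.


left-to-right (same/higher precedence on left): tree is (+ (* 1 9) 2)
Prefix: + * 1 9 2


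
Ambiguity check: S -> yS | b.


right-linear, alternatives start with distinct terminals 'y' vs 'b': unique leftmost derivation
Unambiguous


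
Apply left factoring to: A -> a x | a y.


Common prefix: 'a'
Factored: A -> a A', A' -> x | y


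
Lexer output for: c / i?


Scan left to right, longest-match per lexeme
Tokens: ID(c), OP(/), ID(i)


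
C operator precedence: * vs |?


'*' is multiplicative (level 10); '|' is bitwise OR (level 3)
Higher level binds tighter
'*' has higher precedence than '|'


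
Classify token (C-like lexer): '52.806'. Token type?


Pattern: digits with a decimal point
Type: FLOAT_LITERAL


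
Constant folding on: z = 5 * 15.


5 * 15 = 75 at compile time
Optimized: z = 75


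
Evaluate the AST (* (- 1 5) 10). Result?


Evaluate inner: (- 1 5) = -4
Evaluate root: (* -4 10) = -40
Result: -40


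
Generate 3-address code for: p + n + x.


Break into single-operator statements:
t1 = p + n
t2 = t1 + x


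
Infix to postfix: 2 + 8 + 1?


Left to right (same or higher precedence on left)
Postfix: 2 8 + 1 +


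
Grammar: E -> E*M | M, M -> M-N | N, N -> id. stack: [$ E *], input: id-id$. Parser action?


no handle ('E*' is not any RHS); shift 'id'
Action: shift


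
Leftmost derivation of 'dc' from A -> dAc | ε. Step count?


Derivation: A => dAc => dc
Steps: 2


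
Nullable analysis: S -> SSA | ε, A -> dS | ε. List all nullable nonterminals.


A nonterminal is nullable iff some alternative derives ε (directly, or every symbol in it is nullable)
Nullable: {A, S}


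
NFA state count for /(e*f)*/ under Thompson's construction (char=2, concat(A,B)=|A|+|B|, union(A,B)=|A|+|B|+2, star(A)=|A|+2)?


Syntax tree has 2 char leaf(s), 0 union(s), 2 star(s)
chars contribute 2×2 = 4; each union adds +2; each star adds +2
Total: 4 + 0 + 4 = 8 states


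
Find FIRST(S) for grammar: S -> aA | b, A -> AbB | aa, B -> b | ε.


Per alternative of S: FIRST(aA) = {a}; FIRST(b) = {b}
FIRST(S) = {a, b}


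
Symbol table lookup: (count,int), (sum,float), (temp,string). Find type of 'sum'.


Lookup 'sum' → type float


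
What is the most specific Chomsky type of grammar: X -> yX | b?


Right-linear: every RHS is a terminal or a terminal followed by one nonterminal
Classification: Type 3 (Regular)


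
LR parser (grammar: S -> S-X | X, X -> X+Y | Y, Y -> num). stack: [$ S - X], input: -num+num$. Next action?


handle 'S-X' on top; lookahead ∈ FOLLOW(S) = {-, $}
Action: reduce (S -> S-X)


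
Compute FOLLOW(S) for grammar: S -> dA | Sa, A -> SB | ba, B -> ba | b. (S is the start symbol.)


$ ∈ FOLLOW(S). For each A -> αBβ: add FIRST(β)\{ε} to FOLLOW(B); if β nullable, add FOLLOW(A).
FOLLOW(S) = {$, a, b}


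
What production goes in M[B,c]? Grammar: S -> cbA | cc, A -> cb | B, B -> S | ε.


For [B, c]: 'c' ∈ FIRST(S)
Entry: B -> S


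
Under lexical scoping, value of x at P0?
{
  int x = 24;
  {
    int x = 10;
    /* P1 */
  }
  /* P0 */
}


x declared in the same block as P0
x = 24


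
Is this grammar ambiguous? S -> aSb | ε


balanced a^n…b^n: each string has a unique parse
Unambiguous


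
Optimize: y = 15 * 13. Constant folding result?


15 * 13 = 195 at compile time
Optimized: y = 195


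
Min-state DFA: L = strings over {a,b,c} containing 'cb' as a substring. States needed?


KMP-style automaton: 2 progress states + 1 absorbing accept = 3
Minimal DFA: 3 states


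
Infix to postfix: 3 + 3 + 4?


Left to right (same or higher precedence on left)
Postfix: 3 3 + 4 +


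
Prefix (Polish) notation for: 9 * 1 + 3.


left-to-right (same/higher precedence on left): tree is (+ (* 9 1) 3)
Prefix: + * 9 1 3


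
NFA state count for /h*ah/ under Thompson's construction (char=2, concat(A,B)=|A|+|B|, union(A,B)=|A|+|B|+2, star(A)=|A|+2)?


Syntax tree has 3 char leaf(s), 0 union(s), 1 star(s)
chars contribute 3×2 = 6; each union adds +2; each star adds +2
Total: 6 + 0 + 2 = 8 states


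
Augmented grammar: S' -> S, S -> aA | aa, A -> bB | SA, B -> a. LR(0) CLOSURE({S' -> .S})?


Start: S' -> .S
For each item with dot before a nonterminal B, add B -> .γ for every B-production
Closure: [S' -> .S, S -> .aA, S -> .aa]


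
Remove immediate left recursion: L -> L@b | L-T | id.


Left-recursive alternatives: L@b, L-T; non-recursive: id
Introduce L': L -> idL', L' -> @bL' | -TL' | ε


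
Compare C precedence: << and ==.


'<<' is shift (level 8); '==' is equality (level 6)
Higher level binds tighter
'<<' has higher precedence than '=='


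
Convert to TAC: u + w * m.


Break into single-operator statements:
t1 = w * m
t2 = u + t1


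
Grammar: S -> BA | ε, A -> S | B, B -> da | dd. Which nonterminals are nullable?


A nonterminal is nullable iff some alternative derives ε (directly, or every symbol in it is nullable)
Nullable: {A, S}


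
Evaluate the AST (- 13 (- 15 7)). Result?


Evaluate inner: (- 15 7) = 8
Evaluate root: (- 13 8) = 5
Result: 5


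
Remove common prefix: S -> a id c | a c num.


Common prefix: 'a'
Factored: S -> a S', S' -> id c | c num


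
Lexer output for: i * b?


Scan left to right, longest-match per lexeme
Tokens: ID(i), OP(*), ID(b)


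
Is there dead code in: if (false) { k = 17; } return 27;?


condition is constant false, so the whole block is unreachable
Dead: 'if (false) { k = 17; }'


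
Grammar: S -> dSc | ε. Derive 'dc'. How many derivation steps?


Derivation: S => dSc => dc
Steps: 2


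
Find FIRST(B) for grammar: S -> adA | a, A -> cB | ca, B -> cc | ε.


Per alternative of B: FIRST(cc) = {c}; FIRST(ε) = {ε}
FIRST(B) = {c, ε}


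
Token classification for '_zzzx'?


Pattern: letter/underscore followed by alphanumerics, not a keyword
Type: IDENTIFIER


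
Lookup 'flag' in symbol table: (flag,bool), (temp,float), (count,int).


Lookup 'flag' → type bool


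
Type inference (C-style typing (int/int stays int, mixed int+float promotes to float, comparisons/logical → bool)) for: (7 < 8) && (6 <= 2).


Operand types: bool && bool
Rule: logical operators take bool operands and yield bool
Result type: bool


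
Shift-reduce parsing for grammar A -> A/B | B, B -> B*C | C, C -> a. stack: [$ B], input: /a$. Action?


lookahead ∉ {*} so B won't extend; reduce A -> B
Action: reduce (A -> B)


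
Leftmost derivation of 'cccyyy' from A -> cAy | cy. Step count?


Derivation: A => cAy => ccAyy => cccyyy
Steps: 3


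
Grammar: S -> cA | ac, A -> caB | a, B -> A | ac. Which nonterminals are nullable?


A nonterminal is nullable iff some alternative derives ε (directly, or every symbol in it is nullable)
Nullable: {}


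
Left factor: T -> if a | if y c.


Common prefix: 'if'
Factored: T -> if T', T' -> a | y c


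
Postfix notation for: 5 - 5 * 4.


* has higher precedence, evaluate 5*4 first
Postfix: 5 5 4 * -


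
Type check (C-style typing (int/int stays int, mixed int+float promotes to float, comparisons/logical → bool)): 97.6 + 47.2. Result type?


Operand types: float + float
Rule: mixed int/float promotes to float; int/int stays int
Result type: float


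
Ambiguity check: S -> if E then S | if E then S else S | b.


dangling else: 'if E then if E then b else b' parses two ways
Ambiguous


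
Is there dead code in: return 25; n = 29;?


statement follows a return and is unreachable
Dead: 'n = 29'


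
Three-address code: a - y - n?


Break into single-operator statements:
t1 = a - y
t2 = t1 - n


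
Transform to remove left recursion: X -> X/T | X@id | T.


Left-recursive alternatives: X/T, X@id; non-recursive: T
Introduce X': X -> TX', X' -> /TX' | @idX' | ε


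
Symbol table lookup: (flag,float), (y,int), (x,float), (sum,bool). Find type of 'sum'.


Lookup 'sum' → type bool


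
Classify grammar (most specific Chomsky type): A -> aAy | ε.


Single nonterminal LHS, but a^n y^n is not regular
Classification: Type 2 (Context-Free)


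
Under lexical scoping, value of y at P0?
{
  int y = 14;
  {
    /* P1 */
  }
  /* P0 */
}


y declared in the same block as P0
y = 14


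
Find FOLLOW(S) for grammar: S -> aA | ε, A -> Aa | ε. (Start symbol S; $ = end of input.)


$ ∈ FOLLOW(S). For each A -> αBβ: add FIRST(β)\{ε} to FOLLOW(B); if β nullable, add FOLLOW(A).
FOLLOW(S) = {$}


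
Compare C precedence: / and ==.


'/' is multiplicative (level 10); '==' is equality (level 6)
Higher level binds tighter
'/' has higher precedence than '=='


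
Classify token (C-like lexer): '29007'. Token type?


Pattern: digits only
Type: INTEGER_LITERAL


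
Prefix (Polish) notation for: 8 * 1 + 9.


left-to-right (same/higher precedence on left): tree is (+ (* 8 1) 9)
Prefix: + * 8 1 9


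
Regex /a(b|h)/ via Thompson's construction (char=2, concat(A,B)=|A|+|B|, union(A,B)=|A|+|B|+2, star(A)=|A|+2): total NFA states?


Syntax tree has 3 char leaf(s), 1 union(s), 0 star(s)
chars contribute 3×2 = 6; each union adds +2; each star adds +2
Total: 6 + 2 + 0 = 8 states


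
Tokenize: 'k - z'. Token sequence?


Scan left to right, longest-match per lexeme
Tokens: ID(k), OP(-), ID(z)


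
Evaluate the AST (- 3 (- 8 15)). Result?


Evaluate inner: (- 8 15) = -7
Evaluate root: (- 3 -7) = 10
Result: 10


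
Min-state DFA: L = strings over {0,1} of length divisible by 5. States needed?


Track length mod 5: states 0..4, accept at 0
Minimal DFA: 5 states


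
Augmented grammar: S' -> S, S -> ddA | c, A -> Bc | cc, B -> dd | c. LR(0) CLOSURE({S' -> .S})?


Start: S' -> .S
For each item with dot before a nonterminal B, add B -> .γ for every B-production
Closure: [S' -> .S, S -> .ddA, S -> .c]


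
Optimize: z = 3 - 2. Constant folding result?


3 - 2 = 1 at compile time
Optimized: z = 1


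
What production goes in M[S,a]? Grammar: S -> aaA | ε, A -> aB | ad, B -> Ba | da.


For [S, a]: 'a' ∈ FIRST(aaA)
Entry: S -> aaA


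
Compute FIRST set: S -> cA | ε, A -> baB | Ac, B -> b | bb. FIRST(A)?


Per alternative of A: FIRST(baB) = {b}; FIRST(Ac) = {b}
FIRST(A) = {b}


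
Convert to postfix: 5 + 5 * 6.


* has higher precedence, evaluate 5*6 first
Postfix: 5 5 6 * +


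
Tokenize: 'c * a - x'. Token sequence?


Scan left to right, longest-match per lexeme
Tokens: ID(c), OP(*), ID(a), OP(-), ID(x)


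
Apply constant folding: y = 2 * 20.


2 * 20 = 40 at compile time
Optimized: y = 40


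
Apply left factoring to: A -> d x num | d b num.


Common prefix: 'd'
Factored: A -> d A', A' -> x num | b num


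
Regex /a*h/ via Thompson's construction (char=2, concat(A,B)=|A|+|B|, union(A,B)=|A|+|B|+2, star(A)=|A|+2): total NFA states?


Syntax tree has 2 char leaf(s), 0 union(s), 1 star(s)
chars contribute 2×2 = 4; each union adds +2; each star adds +2
Total: 4 + 0 + 2 = 6 states


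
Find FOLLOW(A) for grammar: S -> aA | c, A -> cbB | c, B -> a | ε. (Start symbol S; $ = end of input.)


$ ∈ FOLLOW(S). For each A -> αBβ: add FIRST(β)\{ε} to FOLLOW(B); if β nullable, add FOLLOW(A).
FOLLOW(A) = {$}


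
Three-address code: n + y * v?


Break into single-operator statements:
t1 = y * v
t2 = n + t1


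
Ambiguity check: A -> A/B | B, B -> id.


precedence layered via separate nonterminal B: deterministic
Unambiguous


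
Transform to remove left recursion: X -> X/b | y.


Left-recursive alternatives: X/b; non-recursive: y
Introduce X': X -> yX', X' -> /bX' | ε


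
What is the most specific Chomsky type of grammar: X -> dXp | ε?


Single nonterminal LHS, but d^n p^n is not regular
Classification: Type 2 (Context-Free)


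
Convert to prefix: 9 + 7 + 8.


left-to-right (same/higher precedence on left): tree is (+ (+ 9 7) 8)
Prefix: + + 9 7 8


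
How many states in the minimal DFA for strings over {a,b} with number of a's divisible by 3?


Track (count of a) mod 3: states 0..2, accept at 0
Minimal DFA: 3 states


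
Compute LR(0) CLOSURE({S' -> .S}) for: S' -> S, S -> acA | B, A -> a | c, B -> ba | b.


Start: S' -> .S
For each item with dot before a nonterminal B, add B -> .γ for every B-production
Closure: [S' -> .S, S -> .acA, S -> .B, B -> .ba, B -> .b]


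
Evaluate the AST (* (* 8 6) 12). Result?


Evaluate inner: (* 8 6) = 48
Evaluate root: (* 48 12) = 576
Result: 576


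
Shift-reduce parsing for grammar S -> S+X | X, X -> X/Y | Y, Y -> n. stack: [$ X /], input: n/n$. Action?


no handle; shift 'n'
Action: shift


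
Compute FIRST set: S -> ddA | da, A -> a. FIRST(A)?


Per alternative of A: FIRST(a) = {a}
FIRST(A) = {a}


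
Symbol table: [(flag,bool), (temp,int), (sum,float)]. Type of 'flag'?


Lookup 'flag' → type bool


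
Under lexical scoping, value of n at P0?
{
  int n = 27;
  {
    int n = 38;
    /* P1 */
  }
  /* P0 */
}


n declared in the same block as P0
n = 27


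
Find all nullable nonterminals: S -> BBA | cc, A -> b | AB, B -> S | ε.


A nonterminal is nullable iff some alternative derives ε (directly, or every symbol in it is nullable)
Nullable: {B}


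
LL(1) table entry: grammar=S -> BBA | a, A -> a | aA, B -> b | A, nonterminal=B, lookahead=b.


For [B, b]: 'b' ∈ FIRST(b)
Entry: B -> b


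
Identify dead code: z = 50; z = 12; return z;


first assignment to z is overwritten before any read
Dead: 'z = 50'


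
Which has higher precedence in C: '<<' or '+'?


'+' is additive (level 9); '<<' is shift (level 8)
Higher level binds tighter
'+' has higher precedence than '<<'


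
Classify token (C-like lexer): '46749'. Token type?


Pattern: digits only
Type: INTEGER_LITERAL


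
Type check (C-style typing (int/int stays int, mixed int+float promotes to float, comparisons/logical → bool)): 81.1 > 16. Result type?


Operand types: float > int
Rule: comparison yields bool
Result type: bool


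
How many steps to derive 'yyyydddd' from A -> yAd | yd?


Derivation: A => yAd => yyAdd => yyyAddd => yyyydddd
Steps: 4


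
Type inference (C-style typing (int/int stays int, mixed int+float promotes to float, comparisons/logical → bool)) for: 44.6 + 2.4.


Operand types: float + float
Rule: mixed int/float promotes to float; int/int stays int
Result type: float
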